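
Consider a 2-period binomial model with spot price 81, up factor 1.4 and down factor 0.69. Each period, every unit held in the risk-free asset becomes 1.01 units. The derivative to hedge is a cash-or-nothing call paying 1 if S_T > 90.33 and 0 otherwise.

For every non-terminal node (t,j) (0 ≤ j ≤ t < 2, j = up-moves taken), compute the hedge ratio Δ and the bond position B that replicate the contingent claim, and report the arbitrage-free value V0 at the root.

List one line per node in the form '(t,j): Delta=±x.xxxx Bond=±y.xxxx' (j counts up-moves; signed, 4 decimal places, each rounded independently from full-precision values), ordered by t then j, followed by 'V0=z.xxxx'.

The replicating-portfolio and risk-neutral prices coincide; use p* = (1.01−0.69)/(1.4−0.69) = 0.4507 for the latter.
Payoff layer (t=2): V(2,0)=0.0000, V(2,1)=0.0000, V(2,2)=1.0000
(1,0): S=55.8900. Δ = (V_up−V_dn)/(S_up−S_dn) = (0.0000−0.0000)/(78.2460−38.5641) = 0.0000. V = [p*·0.0000 + (1−p*)·0.0000]/1.01 = 0.0000. B = V − Δ·S = 0.0000.
(1,1): S=113.4000. Δ = (V_up−V_dn)/(S_up−S_dn) = (1.0000−0.0000)/(158.7600−78.2460) = 0.0124. V = [p*·1.0000 + (1−p*)·0.0000]/1.01 = 0.4462. B = V − Δ·S = -0.9622.
(0,0): S=81.0000. Δ = (V_up−V_dn)/(S_up−S_dn) = (0.4462−0.0000)/(113.4000−55.8900) = 0.0078. V = [p*·0.4462 + (1−p*)·0.0000]/1.01 = 0.1991. B = V − Δ·S = -0.4294.
Check: Δ(0,0)·S0 + B(0,0) = 0.1991 = V0.

(0,0): Delta=0.0078 Bond=-0.4294
(1,0): Delta=0.0000 Bond=0.0000
(1,1): Delta=0.0124 Bond=-0.9622
V0=0.1991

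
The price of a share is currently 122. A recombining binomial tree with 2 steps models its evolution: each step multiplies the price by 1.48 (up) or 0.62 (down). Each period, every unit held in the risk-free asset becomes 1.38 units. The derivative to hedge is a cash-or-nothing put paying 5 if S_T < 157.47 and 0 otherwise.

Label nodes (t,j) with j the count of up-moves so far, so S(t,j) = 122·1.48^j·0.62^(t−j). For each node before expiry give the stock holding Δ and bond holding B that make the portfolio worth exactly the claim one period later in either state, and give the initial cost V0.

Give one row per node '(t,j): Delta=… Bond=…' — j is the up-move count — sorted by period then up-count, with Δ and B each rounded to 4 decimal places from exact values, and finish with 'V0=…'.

The replicating-portfolio and risk-neutral prices coincide; use p* = (1.38−0.62)/(1.48−0.62) = 0.8837 for the latter.
Payoff layer (t=2): V(2,0)=5.0000, V(2,1)=5.0000, V(2,2)=0.0000
  t=1,j=0: stock 75.6400 → up 111.9472 (V=5.0000), down 46.8968 (V=5.0000). Price 3.6232; hedge Δ=0.0000, bond B=3.6232.
  t=1,j=1: stock 180.5600 → up 267.2288 (V=0.0000), down 111.9472 (V=5.0000). Price 0.4213; hedge Δ=-0.0322, bond B=6.2353.
  t=0,j=0: stock 122.0000 → up 180.5600 (V=0.4213), down 75.6400 (V=3.6232). Price 0.5751; hedge Δ=-0.0305, bond B=4.2982.
The time-0 hedge costs 0.5751, which is the no-arbitrage price.

(0,0): Delta=-0.0305 Bond=4.2982
(1,0): Delta=0.0000 Bond=3.6232
(1,1): Delta=-0.0322 Bond=6.2353
V0=0.5751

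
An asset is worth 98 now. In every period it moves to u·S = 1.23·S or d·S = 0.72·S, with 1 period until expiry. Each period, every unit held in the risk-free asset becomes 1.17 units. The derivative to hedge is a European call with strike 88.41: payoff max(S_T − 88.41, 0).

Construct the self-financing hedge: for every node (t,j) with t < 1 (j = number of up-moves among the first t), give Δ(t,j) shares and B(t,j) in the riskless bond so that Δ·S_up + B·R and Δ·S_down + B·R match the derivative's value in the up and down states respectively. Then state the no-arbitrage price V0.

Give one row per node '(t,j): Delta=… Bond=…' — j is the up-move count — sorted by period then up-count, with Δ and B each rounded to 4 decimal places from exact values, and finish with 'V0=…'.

(0,0): Delta=0.6429 Bond=-38.7692
V0=24.2308

The replicating-portfolio and risk-neutral prices coincide; use p* = (1.17−0.72)/(1.23−0.72) = 0.8824 for the latter.
Payoff layer (t=1): V(1,0)=0.0000, V(1,1)=32.1300
Node (0,0) S=98.0000: V=(p*·32.1300+(1−p*)·0.0000)/1.17=24.2308; Δ=(32.1300−0.0000)/(120.5400−70.5600)=0.6429; B=V−Δ·S=-38.7692
Root portfolio cost Δ·98+B reproduces V0=24.2308.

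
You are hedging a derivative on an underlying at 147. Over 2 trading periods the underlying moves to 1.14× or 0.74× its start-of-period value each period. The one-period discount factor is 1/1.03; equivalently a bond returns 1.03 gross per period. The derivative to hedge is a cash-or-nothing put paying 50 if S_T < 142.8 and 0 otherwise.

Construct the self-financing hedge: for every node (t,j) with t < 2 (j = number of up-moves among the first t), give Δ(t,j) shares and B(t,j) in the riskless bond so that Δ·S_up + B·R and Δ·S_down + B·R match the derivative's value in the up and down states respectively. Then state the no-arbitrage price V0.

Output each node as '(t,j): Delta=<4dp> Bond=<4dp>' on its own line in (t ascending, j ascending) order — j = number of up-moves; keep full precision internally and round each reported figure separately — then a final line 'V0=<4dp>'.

(0,0): Delta=-0.5985 Bond=110.3426
(1,0): Delta=0.0000 Bond=48.5437
(1,1): Delta=-0.7459 Bond=138.3495
V0=22.3572

Risk-neutral probability p* = (R−d)/(u−d) = (1.03−0.74)/(1.14−0.74) = 0.7250.
At expiry t=2: V(2,0)=50.0000, V(2,1)=50.0000, V(2,2)=0.0000
  t=1,j=0: stock 108.7800 → up 124.0092 (V=50.0000), down 80.4972 (V=50.0000). Price 48.5437; hedge Δ=0.0000, bond B=48.5437.
  t=1,j=1: stock 167.5800 → up 191.0412 (V=0.0000), down 124.0092 (V=50.0000). Price 13.3495; hedge Δ=-0.7459, bond B=138.3495.
  t=0,j=0: stock 147.0000 → up 167.5800 (V=13.3495), down 108.7800 (V=48.5437). Price 22.3572; hedge Δ=-0.5985, bond B=110.3426.
Each (Δ,B) replicates both successor values, so the strategy is self-financing and V0 is arbitrage-free.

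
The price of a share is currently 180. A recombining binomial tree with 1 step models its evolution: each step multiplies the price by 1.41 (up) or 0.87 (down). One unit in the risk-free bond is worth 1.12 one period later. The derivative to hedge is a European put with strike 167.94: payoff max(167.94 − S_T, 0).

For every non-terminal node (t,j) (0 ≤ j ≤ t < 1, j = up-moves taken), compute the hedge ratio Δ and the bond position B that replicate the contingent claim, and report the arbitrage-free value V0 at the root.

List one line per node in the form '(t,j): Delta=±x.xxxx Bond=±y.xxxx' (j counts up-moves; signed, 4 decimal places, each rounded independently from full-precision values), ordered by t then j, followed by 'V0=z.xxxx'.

Since d<R<u, set p* = (R−d)/(u−d) = 0.4630; price each node as the discounted p*-expectation of its children.
Payoff layer (t=1): V(1,0)=11.3400, V(1,1)=0.0000
  t=0,j=0: stock 180.0000 → up 253.8000 (V=0.0000), down 156.6000 (V=11.3400). Price 5.4375; hedge Δ=-0.1167, bond B=26.4375.
Self-financing check: at every node Δ·S+B equals the discounted successor values.

(0,0): Delta=-0.1167 Bond=26.4375
V0=5.4375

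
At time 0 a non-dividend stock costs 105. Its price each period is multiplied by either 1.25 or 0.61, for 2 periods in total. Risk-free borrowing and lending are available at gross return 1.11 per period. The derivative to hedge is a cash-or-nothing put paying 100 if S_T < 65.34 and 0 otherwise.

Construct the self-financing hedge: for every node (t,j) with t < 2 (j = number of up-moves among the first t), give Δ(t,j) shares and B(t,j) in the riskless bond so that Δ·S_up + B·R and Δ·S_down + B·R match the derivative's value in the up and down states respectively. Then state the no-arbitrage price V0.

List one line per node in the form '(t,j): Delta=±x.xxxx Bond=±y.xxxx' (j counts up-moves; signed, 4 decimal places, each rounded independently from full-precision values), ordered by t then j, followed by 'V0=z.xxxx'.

Since d<R<u, set p* = (R−d)/(u−d) = 0.7813; price each node as the discounted p*-expectation of its children.
Terminal payoffs: V(2,0)=100.0000, V(2,1)=0.0000, V(2,2)=0.0000
(1,0): S=64.0500. Δ = (V_up−V_dn)/(S_up−S_dn) = (0.0000−100.0000)/(80.0625−39.0705) = -2.4395. V = [p*·0.0000 + (1−p*)·100.0000]/1.11 = 19.7072. B = V − Δ·S = 175.9572.
(1,1): S=131.2500. Δ = (V_up−V_dn)/(S_up−S_dn) = (0.0000−0.0000)/(164.0625−80.0625) = 0.0000. V = [p*·0.0000 + (1−p*)·0.0000]/1.11 = 0.0000. B = V − Δ·S = 0.0000.
(0,0): S=105.0000. Δ = (V_up−V_dn)/(S_up−S_dn) = (0.0000−19.7072)/(131.2500−64.0500) = -0.2933. V = [p*·0.0000 + (1−p*)·19.7072]/1.11 = 3.8837. B = V − Δ·S = 34.6763.
The time-0 hedge costs 3.8837, which is the no-arbitrage price.

(0,0): Delta=-0.2933 Bond=34.6763
(1,0): Delta=-2.4395 Bond=175.9572
(1,1): Delta=0.0000 Bond=0.0000
V0=3.8837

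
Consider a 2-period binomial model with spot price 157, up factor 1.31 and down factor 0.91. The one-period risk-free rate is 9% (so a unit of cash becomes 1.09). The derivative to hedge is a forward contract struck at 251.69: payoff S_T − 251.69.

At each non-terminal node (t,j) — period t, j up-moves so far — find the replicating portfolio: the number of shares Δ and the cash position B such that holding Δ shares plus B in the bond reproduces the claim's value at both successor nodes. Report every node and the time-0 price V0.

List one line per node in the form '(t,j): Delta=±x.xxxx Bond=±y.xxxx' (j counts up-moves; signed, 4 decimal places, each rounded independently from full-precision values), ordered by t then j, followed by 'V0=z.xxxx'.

(0,0): Delta=1.0000 Bond=-211.8424
(1,0): Delta=1.0000 Bond=-230.9083
(1,1): Delta=1.0000 Bond=-230.9083
V0=-54.8424

Since d<R<u, set p* = (R−d)/(u−d) = 0.4500; price each node as the discounted p*-expectation of its children.
At expiry t=2: V(2,0)=-121.6783, V(2,1)=-64.5303, V(2,2)=17.7377
Node (1,0) S=142.8700: V=(p*·-64.5303+(1−p*)·-121.6783)/1.09=-88.0383; Δ=(-64.5303−-121.6783)/(187.1597−130.0117)=1.0000; B=V−Δ·S=-230.9083
Node (1,1) S=205.6700: V=(p*·17.7377+(1−p*)·-64.5303)/1.09=-25.2383; Δ=(17.7377−-64.5303)/(269.4277−187.1597)=1.0000; B=V−Δ·S=-230.9083
Node (0,0) S=157.0000: V=(p*·-25.2383+(1−p*)·-88.0383)/1.09=-54.8424; Δ=(-25.2383−-88.0383)/(205.6700−142.8700)=1.0000; B=V−Δ·S=-211.8424
Self-financing check: at every node Δ·S+B equals the discounted successor values.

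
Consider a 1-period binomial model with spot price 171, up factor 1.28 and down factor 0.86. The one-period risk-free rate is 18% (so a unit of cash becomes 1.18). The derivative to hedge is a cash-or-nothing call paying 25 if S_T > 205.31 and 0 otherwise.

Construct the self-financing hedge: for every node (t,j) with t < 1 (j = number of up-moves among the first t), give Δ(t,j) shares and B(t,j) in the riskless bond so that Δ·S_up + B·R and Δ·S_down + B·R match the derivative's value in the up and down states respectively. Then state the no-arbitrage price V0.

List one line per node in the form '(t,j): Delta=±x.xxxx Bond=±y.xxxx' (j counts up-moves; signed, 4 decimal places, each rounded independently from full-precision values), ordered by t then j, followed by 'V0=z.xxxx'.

Risk-neutral probability p* = (R−d)/(u−d) = (1.18−0.86)/(1.28−0.86) = 0.7619.
At expiry t=1: V(1,0)=0.0000, V(1,1)=25.0000
Node (0,0) S=171.0000: V=(p*·25.0000+(1−p*)·0.0000)/1.18=16.1421; Δ=(25.0000−0.0000)/(218.8800−147.0600)=0.3481; B=V−Δ·S=-43.3818
Each (Δ,B) replicates both successor values, so the strategy is self-financing and V0 is arbitrage-free.

(0,0): Delta=0.3481 Bond=-43.3818
V0=16.1421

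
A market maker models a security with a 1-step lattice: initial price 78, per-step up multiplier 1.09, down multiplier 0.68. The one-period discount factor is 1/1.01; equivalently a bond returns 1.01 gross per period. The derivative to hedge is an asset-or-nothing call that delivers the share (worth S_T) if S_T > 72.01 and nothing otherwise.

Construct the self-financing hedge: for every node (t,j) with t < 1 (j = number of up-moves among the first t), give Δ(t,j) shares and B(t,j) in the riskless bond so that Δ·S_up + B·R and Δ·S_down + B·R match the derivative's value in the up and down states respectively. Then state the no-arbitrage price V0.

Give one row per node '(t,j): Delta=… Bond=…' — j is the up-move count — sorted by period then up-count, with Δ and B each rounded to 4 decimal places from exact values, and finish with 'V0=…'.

Since d<R<u, set p* = (R−d)/(u−d) = 0.8049; price each node as the discounted p*-expectation of its children.
Terminal values V(1,·): V(1,0)=0.0000, V(1,1)=85.0200
Node (0,0) S=78.0000: V=(p*·85.0200+(1−p*)·0.0000)/1.01=67.7532; Δ=(85.0200−0.0000)/(85.0200−53.0400)=2.6585; B=V−Δ·S=-139.6127
Self-financing check: at every node Δ·S+B equals the discounted successor values.

(0,0): Delta=2.6585 Bond=-139.6127
V0=67.7532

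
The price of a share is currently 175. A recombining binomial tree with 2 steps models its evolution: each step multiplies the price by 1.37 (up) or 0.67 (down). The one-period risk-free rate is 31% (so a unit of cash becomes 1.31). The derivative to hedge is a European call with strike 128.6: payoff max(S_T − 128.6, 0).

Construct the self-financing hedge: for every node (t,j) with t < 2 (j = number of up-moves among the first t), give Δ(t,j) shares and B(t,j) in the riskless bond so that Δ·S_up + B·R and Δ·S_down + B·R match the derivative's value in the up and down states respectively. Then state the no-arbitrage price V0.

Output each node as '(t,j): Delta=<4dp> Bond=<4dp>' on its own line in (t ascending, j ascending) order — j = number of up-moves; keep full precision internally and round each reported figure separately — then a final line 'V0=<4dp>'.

Under the risk-neutral measure, an up-move has probability p* = (R−d)/(u−d) = 0.9143 and values discount at R = 1.31.
Terminal values V(2,·): V(2,0)=0.0000, V(2,1)=32.0325, V(2,2)=199.8575
Node (1,0) S=117.2500: V=(p*·32.0325+(1−p*)·0.0000)/1.31=22.3564; Δ=(32.0325−0.0000)/(160.6325−78.5575)=0.3903; B=V−Δ·S=-23.4043
Node (1,1) S=239.7500: V=(p*·199.8575+(1−p*)·32.0325)/1.31=141.5821; Δ=(199.8575−32.0325)/(328.4575−160.6325)=1.0000; B=V−Δ·S=-98.1679
Node (0,0) S=175.0000: V=(p*·141.5821+(1−p*)·22.3564)/1.31=100.2769; Δ=(141.5821−22.3564)/(239.7500−117.2500)=0.9733; B=V−Δ·S=-70.0455
The time-0 hedge costs 100.2769, which is the no-arbitrage price.

(0,0): Delta=0.9733 Bond=-70.0455
(1,0): Delta=0.3903 Bond=-23.4043
(1,1): Delta=1.0000 Bond=-98.1679
V0=100.2769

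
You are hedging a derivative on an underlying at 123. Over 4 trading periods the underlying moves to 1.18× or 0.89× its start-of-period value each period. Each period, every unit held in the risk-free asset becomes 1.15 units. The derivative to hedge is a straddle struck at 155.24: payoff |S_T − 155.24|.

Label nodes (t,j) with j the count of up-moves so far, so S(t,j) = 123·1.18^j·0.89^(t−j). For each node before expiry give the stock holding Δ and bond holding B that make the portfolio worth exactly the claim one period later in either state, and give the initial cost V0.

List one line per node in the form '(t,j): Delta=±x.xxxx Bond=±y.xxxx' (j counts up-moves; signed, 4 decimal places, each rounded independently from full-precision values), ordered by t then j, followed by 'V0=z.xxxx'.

Risk-neutral probability p* = (R−d)/(u−d) = (1.15−0.89)/(1.18−0.89) = 0.8966.
Payoff layer (t=4): V(4,0)=78.0670, V(4,1)=52.9208, V(4,2)=19.5808, V(4,3)=24.6227, V(4,4)=83.2297
  t=3,j=0: stock 86.7112 → up 102.3192 (V=52.9208), down 77.1730 (V=78.0670). Price 48.2801; hedge Δ=-1.0000, bond B=134.9913.
  t=3,j=1: stock 114.9654 → up 135.6592 (V=19.5808), down 102.3192 (V=52.9208). Price 20.0259; hedge Δ=-1.0000, bond B=134.9913.
  t=3,j=2: stock 152.4260 → up 179.8627 (V=24.6227), down 135.6592 (V=19.5808). Price 20.9575; hedge Δ=0.1141, bond B=3.5717.
  t=3,j=3: stock 202.0929 → up 238.4697 (V=83.2297), down 179.8627 (V=24.6227). Price 67.1016; hedge Δ=1.0000, bond B=-134.9913.
  t=2,j=0: stock 97.4283 → up 114.9654 (V=20.0259), down 86.7112 (V=48.2801). Price 19.9554; hedge Δ=-1.0000, bond B=117.3837.
  t=2,j=1: stock 129.1746 → up 152.4260 (V=20.9575), down 114.9654 (V=20.0259). Price 18.1401; hedge Δ=0.0249, bond B=14.9277.
  t=2,j=2: stock 171.2652 → up 202.0929 (V=67.1016), down 152.4260 (V=20.9575). Price 54.1983; hedge Δ=0.9291, bond B=-104.9193.
  t=1,j=0: stock 109.4700 → up 129.1746 (V=18.1401), down 97.4283 (V=19.9554). Price 15.9373; hedge Δ=-0.0572, bond B=22.1970.
  t=1,j=1: stock 145.1400 → up 171.2652 (V=54.1983), down 129.1746 (V=18.1401). Price 43.8854; hedge Δ=0.8567, bond B=-80.4533.
  t=0,j=0: stock 123.0000 → up 145.1400 (V=43.8854), down 109.4700 (V=15.9373). Price 35.6471; hedge Δ=0.7835, bond B=-60.7255.
Self-financing check: at every node Δ·S+B equals the discounted successor values.

(0,0): Delta=0.7835 Bond=-60.7255
(1,0): Delta=-0.0572 Bond=22.1970
(1,1): Delta=0.8567 Bond=-80.4533
(2,0): Delta=-1.0000 Bond=117.3837
(2,1): Delta=0.0249 Bond=14.9277
(2,2): Delta=0.9291 Bond=-104.9193
(3,0): Delta=-1.0000 Bond=134.9913
(3,1): Delta=-1.0000 Bond=134.9913
(3,2): Delta=0.1141 Bond=3.5717
(3,3): Delta=1.0000 Bond=-134.9913
V0=35.6471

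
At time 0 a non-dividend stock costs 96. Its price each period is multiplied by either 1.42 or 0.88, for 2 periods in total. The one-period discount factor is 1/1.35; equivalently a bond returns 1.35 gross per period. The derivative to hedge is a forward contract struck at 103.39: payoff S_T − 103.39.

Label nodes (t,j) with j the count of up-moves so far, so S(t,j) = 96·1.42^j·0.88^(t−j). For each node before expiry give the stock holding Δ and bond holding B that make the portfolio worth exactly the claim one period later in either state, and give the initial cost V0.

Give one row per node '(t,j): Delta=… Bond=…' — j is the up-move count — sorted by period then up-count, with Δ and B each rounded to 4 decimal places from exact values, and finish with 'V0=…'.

Under the risk-neutral measure, an up-move has probability p* = (R−d)/(u−d) = 0.8704 and values discount at R = 1.35.
Terminal values V(2,·): V(2,0)=-29.0476, V(2,1)=16.5716, V(2,2)=90.1844
Node (1,0) S=84.4800: V=(p*·16.5716+(1−p*)·-29.0476)/1.35=7.8948; Δ=(16.5716−-29.0476)/(119.9616−74.3424)=1.0000; B=V−Δ·S=-76.5852
Node (1,1) S=136.3200: V=(p*·90.1844+(1−p*)·16.5716)/1.35=59.7348; Δ=(90.1844−16.5716)/(193.5744−119.9616)=1.0000; B=V−Δ·S=-76.5852
Node (0,0) S=96.0000: V=(p*·59.7348+(1−p*)·7.8948)/1.35=39.2702; Δ=(59.7348−7.8948)/(136.3200−84.4800)=1.0000; B=V−Δ·S=-56.7298
Check: Δ(0,0)·S0 + B(0,0) = 39.2702 = V0.

(0,0): Delta=1.0000 Bond=-56.7298
(1,0): Delta=1.0000 Bond=-76.5852
(1,1): Delta=1.0000 Bond=-76.5852
V0=39.2702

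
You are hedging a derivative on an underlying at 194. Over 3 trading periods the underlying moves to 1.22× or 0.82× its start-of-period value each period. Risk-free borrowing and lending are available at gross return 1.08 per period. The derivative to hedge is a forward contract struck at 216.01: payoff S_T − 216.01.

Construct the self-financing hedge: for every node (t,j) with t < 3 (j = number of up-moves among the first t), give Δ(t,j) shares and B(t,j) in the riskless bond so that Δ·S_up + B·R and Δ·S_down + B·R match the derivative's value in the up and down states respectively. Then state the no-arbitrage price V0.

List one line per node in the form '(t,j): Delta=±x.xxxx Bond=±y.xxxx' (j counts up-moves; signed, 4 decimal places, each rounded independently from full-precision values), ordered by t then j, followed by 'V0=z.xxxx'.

Since d<R<u, set p* = (R−d)/(u−d) = 0.6500; price each node as the discounted p*-expectation of its children.
Terminal payoffs: V(3,0)=-109.0446, V(3,1)=-56.8664, V(3,2)=20.7647, V(3,3)=136.2645
  t=2,j=0: stock 130.4456 → up 159.1436 (V=-56.8664), down 106.9654 (V=-109.0446). Price -69.5637; hedge Δ=1.0000, bond B=-200.0093.
  t=2,j=1: stock 194.0776 → up 236.7747 (V=20.7647), down 159.1436 (V=-56.8664). Price -5.9317; hedge Δ=1.0000, bond B=-200.0093.
  t=2,j=2: stock 288.7496 → up 352.2745 (V=136.2645), down 236.7747 (V=20.7647). Price 88.7403; hedge Δ=1.0000, bond B=-200.0093.
  t=1,j=0: stock 159.0800 → up 194.0776 (V=-5.9317), down 130.4456 (V=-69.5637). Price -26.1138; hedge Δ=1.0000, bond B=-185.1938.
  t=1,j=1: stock 236.6800 → up 288.7496 (V=88.7403), down 194.0776 (V=-5.9317). Price 51.4862; hedge Δ=1.0000, bond B=-185.1938.
  t=0,j=0: stock 194.0000 → up 236.6800 (V=51.4862), down 159.0800 (V=-26.1138). Price 22.5243; hedge Δ=1.0000, bond B=-171.4757.
Root portfolio cost Δ·194+B reproduces V0=22.5243.

(0,0): Delta=1.0000 Bond=-171.4757
(1,0): Delta=1.0000 Bond=-185.1938
(1,1): Delta=1.0000 Bond=-185.1938
(2,0): Delta=1.0000 Bond=-200.0093
(2,1): Delta=1.0000 Bond=-200.0093
(2,2): Delta=1.0000 Bond=-200.0093
V0=22.5243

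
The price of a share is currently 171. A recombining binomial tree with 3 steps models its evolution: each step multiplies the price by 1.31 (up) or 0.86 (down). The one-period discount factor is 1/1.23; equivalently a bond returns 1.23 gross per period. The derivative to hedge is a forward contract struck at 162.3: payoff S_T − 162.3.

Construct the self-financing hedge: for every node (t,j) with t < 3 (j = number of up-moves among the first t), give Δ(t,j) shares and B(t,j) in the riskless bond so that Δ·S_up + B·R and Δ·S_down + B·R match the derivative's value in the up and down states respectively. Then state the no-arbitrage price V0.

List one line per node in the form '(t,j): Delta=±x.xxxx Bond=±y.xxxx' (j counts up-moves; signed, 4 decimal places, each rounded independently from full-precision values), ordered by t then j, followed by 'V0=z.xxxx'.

Under the risk-neutral measure, an up-move has probability p* = (R−d)/(u−d) = 0.8222 and values discount at R = 1.23.
Terminal payoffs: V(3,0)=-53.5344, V(3,1)=3.3778, V(3,2)=90.0697, V(3,3)=222.1236
(2,0): S=126.4716. Δ = (V_up−V_dn)/(S_up−S_dn) = (3.3778−-53.5344)/(165.6778−108.7656) = 1.0000. V = [p*·3.3778 + (1−p*)·-53.5344]/1.23 = -5.4796. B = V − Δ·S = -131.9512.
(2,1): S=192.6486. Δ = (V_up−V_dn)/(S_up−S_dn) = (90.0697−3.3778)/(252.3697−165.6778) = 1.0000. V = [p*·90.0697 + (1−p*)·3.3778]/1.23 = 60.6974. B = V − Δ·S = -131.9512.
(2,2): S=293.4531. Δ = (V_up−V_dn)/(S_up−S_dn) = (222.1236−90.0697)/(384.4236−252.3697) = 1.0000. V = [p*·222.1236 + (1−p*)·90.0697]/1.23 = 161.5019. B = V − Δ·S = -131.9512.
(1,0): S=147.0600. Δ = (V_up−V_dn)/(S_up−S_dn) = (60.6974−-5.4796)/(192.6486−126.4716) = 1.0000. V = [p*·60.6974 + (1−p*)·-5.4796]/1.23 = 39.7826. B = V − Δ·S = -107.2774.
(1,1): S=224.0100. Δ = (V_up−V_dn)/(S_up−S_dn) = (161.5019−60.6974)/(293.4531−192.6486) = 1.0000. V = [p*·161.5019 + (1−p*)·60.6974]/1.23 = 116.7326. B = V − Δ·S = -107.2774.
(0,0): S=171.0000. Δ = (V_up−V_dn)/(S_up−S_dn) = (116.7326−39.7826)/(224.0100−147.0600) = 1.0000. V = [p*·116.7326 + (1−p*)·39.7826]/1.23 = 83.7826. B = V − Δ·S = -87.2174.
Each (Δ,B) replicates both successor values, so the strategy is self-financing and V0 is arbitrage-free.

(0,0): Delta=1.0000 Bond=-87.2174
(1,0): Delta=1.0000 Bond=-107.2774
(1,1): Delta=1.0000 Bond=-107.2774
(2,0): Delta=1.0000 Bond=-131.9512
(2,1): Delta=1.0000 Bond=-131.9512
(2,2): Delta=1.0000 Bond=-131.9512
V0=83.7826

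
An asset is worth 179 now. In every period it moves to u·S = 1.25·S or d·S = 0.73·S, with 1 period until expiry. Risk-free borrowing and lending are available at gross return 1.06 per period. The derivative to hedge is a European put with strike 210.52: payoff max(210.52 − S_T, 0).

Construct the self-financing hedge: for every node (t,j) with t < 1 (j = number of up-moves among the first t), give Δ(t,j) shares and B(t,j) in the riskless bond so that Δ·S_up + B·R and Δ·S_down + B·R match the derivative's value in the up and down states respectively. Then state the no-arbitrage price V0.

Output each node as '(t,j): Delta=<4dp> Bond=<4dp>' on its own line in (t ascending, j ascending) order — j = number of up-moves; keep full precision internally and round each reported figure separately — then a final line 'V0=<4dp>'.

No-arbitrage ⇒ martingale measure with p* = (R−d)/(u−d) = 0.6346.
Payoff layer (t=1): V(1,0)=79.8500, V(1,1)=0.0000
(0,0): S=179.0000. Δ = (V_up−V_dn)/(S_up−S_dn) = (0.0000−79.8500)/(223.7500−130.6700) = -0.8579. V = [p*·0.0000 + (1−p*)·79.8500]/1.06 = 27.5245. B = V − Δ·S = 181.0822.
Self-financing check: at every node Δ·S+B equals the discounted successor values.

(0,0): Delta=-0.8579 Bond=181.0822
V0=27.5245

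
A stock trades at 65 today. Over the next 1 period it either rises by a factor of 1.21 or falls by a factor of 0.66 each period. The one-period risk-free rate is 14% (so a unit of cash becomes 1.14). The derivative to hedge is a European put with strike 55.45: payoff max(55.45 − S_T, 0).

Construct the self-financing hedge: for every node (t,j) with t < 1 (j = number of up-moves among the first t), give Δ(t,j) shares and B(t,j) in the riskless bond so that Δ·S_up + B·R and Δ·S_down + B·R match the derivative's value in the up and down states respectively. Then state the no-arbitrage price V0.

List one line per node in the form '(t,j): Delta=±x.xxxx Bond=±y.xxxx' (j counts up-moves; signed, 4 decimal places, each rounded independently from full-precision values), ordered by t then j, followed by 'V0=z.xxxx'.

Under the risk-neutral measure, an up-move has probability p* = (R−d)/(u−d) = 0.8727 and values discount at R = 1.14.
At expiry t=1: V(1,0)=12.5500, V(1,1)=0.0000
Node (0,0) S=65.0000: V=(p*·0.0000+(1−p*)·12.5500)/1.14=1.4011; Δ=(0.0000−12.5500)/(78.6500−42.9000)=-0.3510; B=V−Δ·S=24.2193
Check: Δ(0,0)·S0 + B(0,0) = 1.4011 = V0.

(0,0): Delta=-0.3510 Bond=24.2193
V0=1.4011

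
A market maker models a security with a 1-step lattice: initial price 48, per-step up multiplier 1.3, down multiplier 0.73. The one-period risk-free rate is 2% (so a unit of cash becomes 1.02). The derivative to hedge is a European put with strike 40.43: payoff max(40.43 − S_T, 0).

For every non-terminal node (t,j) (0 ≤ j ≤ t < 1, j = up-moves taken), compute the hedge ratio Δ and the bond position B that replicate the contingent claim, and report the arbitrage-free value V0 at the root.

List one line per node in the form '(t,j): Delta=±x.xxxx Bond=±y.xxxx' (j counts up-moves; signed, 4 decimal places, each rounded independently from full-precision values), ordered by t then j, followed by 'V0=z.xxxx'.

(0,0): Delta=-0.1970 Bond=12.0519
V0=2.5958

Risk-neutral probability p* = (R−d)/(u−d) = (1.02−0.73)/(1.3−0.73) = 0.5088.
Payoff layer (t=1): V(1,0)=5.3900, V(1,1)=0.0000
  t=0,j=0: stock 48.0000 → up 62.4000 (V=0.0000), down 35.0400 (V=5.3900). Price 2.5958; hedge Δ=-0.1970, bond B=12.0519.
Each (Δ,B) replicates both successor values, so the strategy is self-financing and V0 is arbitrage-free.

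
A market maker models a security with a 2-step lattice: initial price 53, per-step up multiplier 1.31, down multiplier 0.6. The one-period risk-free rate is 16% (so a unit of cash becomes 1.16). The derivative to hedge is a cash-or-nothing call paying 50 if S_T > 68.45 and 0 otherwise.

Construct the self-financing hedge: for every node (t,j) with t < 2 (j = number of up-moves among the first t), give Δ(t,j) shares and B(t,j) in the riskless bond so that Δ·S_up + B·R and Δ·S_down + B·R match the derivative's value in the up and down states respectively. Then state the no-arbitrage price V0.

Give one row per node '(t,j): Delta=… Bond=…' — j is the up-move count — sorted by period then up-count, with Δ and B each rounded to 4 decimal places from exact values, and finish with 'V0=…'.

Under the risk-neutral measure, an up-move has probability p* = (R−d)/(u−d) = 0.7887 and values discount at R = 1.16.
Payoff layer (t=2): V(2,0)=0.0000, V(2,1)=0.0000, V(2,2)=50.0000
Node (1,0) S=31.8000: V=(p*·0.0000+(1−p*)·0.0000)/1.16=0.0000; Δ=(0.0000−0.0000)/(41.6580−19.0800)=0.0000; B=V−Δ·S=0.0000
Node (1,1) S=69.4300: V=(p*·50.0000+(1−p*)·0.0000)/1.16=33.9971; Δ=(50.0000−0.0000)/(90.9533−41.6580)=1.0143; B=V−Δ·S=-36.4254
Node (0,0) S=53.0000: V=(p*·33.9971+(1−p*)·0.0000)/1.16=23.1160; Δ=(33.9971−0.0000)/(69.4300−31.8000)=0.9035; B=V−Δ·S=-24.7672
Self-financing check: at every node Δ·S+B equals the discounted successor values.

(0,0): Delta=0.9035 Bond=-24.7672
(1,0): Delta=0.0000 Bond=0.0000
(1,1): Delta=1.0143 Bond=-36.4254
V0=23.1160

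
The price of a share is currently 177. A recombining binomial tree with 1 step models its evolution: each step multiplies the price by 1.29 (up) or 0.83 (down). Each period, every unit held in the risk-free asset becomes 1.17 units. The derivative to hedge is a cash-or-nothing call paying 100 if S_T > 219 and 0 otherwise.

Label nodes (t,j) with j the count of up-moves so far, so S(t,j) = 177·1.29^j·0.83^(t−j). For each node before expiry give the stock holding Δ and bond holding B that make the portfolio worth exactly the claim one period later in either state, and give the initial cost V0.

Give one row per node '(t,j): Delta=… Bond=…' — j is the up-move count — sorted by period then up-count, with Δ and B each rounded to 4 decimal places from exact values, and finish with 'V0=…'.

Risk-neutral probability p* = (R−d)/(u−d) = (1.17−0.83)/(1.29−0.83) = 0.7391.
Terminal payoffs: V(1,0)=0.0000, V(1,1)=100.0000
(0,0): S=177.0000. Δ = (V_up−V_dn)/(S_up−S_dn) = (100.0000−0.0000)/(228.3300−146.9100) = 1.2282. V = [p*·100.0000 + (1−p*)·0.0000]/1.17 = 63.1735. B = V − Δ·S = -154.2178.
Each (Δ,B) replicates both successor values, so the strategy is self-financing and V0 is arbitrage-free.

(0,0): Delta=1.2282 Bond=-154.2178
V0=63.1735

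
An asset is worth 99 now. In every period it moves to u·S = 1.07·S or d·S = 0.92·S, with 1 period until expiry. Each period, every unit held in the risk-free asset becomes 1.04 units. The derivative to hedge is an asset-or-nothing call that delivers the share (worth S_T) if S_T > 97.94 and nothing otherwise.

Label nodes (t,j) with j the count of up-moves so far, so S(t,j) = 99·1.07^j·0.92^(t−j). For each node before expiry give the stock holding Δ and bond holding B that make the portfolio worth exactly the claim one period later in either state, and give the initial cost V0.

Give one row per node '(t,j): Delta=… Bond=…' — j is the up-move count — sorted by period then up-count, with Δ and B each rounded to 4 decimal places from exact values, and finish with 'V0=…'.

Risk-neutral probability p* = (R−d)/(u−d) = (1.04−0.92)/(1.07−0.92) = 0.8000.
Terminal values V(1,·): V(1,0)=0.0000, V(1,1)=105.9300
(0,0): S=99.0000. Δ = (V_up−V_dn)/(S_up−S_dn) = (105.9300−0.0000)/(105.9300−91.0800) = 7.1333. V = [p*·105.9300 + (1−p*)·0.0000]/1.04 = 81.4846. B = V − Δ·S = -624.7154.
Root portfolio cost Δ·99+B reproduces V0=81.4846.

(0,0): Delta=7.1333 Bond=-624.7154
V0=81.4846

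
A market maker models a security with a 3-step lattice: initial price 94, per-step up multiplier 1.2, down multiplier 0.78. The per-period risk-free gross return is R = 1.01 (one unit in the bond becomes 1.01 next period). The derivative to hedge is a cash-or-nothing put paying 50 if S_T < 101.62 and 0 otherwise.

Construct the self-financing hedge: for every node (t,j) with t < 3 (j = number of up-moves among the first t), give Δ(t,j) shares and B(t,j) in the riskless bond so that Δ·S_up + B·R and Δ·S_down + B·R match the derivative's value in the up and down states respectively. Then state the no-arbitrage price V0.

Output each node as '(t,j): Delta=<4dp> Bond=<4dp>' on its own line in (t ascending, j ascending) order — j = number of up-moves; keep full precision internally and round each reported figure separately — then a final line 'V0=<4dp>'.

Risk-neutral probability p* = (R−d)/(u−d) = (1.01−0.78)/(1.2−0.78) = 0.5476.
Payoff layer (t=3): V(3,0)=50.0000, V(3,1)=50.0000, V(3,2)=0.0000, V(3,3)=0.0000
  t=2,j=0: stock 57.1896 → up 68.6275 (V=50.0000), down 44.6079 (V=50.0000). Price 49.5050; hedge Δ=0.0000, bond B=49.5050.
  t=2,j=1: stock 87.9840 → up 105.5808 (V=0.0000), down 68.6275 (V=50.0000). Price 22.3951; hedge Δ=-1.3531, bond B=141.4427.
  t=2,j=2: stock 135.3600 → up 162.4320 (V=0.0000), down 105.5808 (V=0.0000). Price 0.0000; hedge Δ=0.0000, bond B=0.0000.
  t=1,j=0: stock 73.3200 → up 87.9840 (V=22.3951), down 57.1896 (V=49.5050). Price 34.3159; hedge Δ=-0.8804, bond B=98.8632.
  t=1,j=1: stock 112.8000 → up 135.3600 (V=0.0000), down 87.9840 (V=22.3951). Price 10.0308; hedge Δ=-0.4727, bond B=63.3525.
  t=0,j=0: stock 94.0000 → up 112.8000 (V=10.0308), down 73.3200 (V=34.3159). Price 20.8088; hedge Δ=-0.6151, bond B=78.6305.
Root portfolio cost Δ·94+B reproduces V0=20.8088.

(0,0): Delta=-0.6151 Bond=78.6305
(1,0): Delta=-0.8804 Bond=98.8632
(1,1): Delta=-0.4727 Bond=63.3525
(2,0): Delta=0.0000 Bond=49.5050
(2,1): Delta=-1.3531 Bond=141.4427
(2,2): Delta=0.0000 Bond=0.0000
V0=20.8088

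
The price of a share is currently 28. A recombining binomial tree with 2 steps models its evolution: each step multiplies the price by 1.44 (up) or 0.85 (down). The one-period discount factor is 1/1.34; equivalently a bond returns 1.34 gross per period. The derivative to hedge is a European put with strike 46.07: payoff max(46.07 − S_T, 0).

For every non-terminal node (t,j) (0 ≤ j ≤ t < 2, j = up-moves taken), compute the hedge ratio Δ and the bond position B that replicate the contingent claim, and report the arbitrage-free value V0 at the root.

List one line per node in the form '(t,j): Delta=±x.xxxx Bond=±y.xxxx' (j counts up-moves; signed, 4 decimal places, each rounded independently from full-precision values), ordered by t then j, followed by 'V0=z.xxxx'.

Risk-neutral probability p* = (R−d)/(u−d) = (1.34−0.85)/(1.44−0.85) = 0.8305.
At expiry t=2: V(2,0)=25.8400, V(2,1)=11.7980, V(2,2)=0.0000
(1,0): S=23.8000. Δ = (V_up−V_dn)/(S_up−S_dn) = (11.7980−25.8400)/(34.2720−20.2300) = -1.0000. V = [p*·11.7980 + (1−p*)·25.8400]/1.34 = 10.5806. B = V − Δ·S = 34.3806.
(1,1): S=40.3200. Δ = (V_up−V_dn)/(S_up−S_dn) = (0.0000−11.7980)/(58.0608−34.2720) = -0.4959. V = [p*·0.0000 + (1−p*)·11.7980]/1.34 = 1.4923. B = V − Δ·S = 21.4889.
(0,0): S=28.0000. Δ = (V_up−V_dn)/(S_up−S_dn) = (1.4923−10.5806)/(40.3200−23.8000) = -0.5501. V = [p*·1.4923 + (1−p*)·10.5806]/1.34 = 2.2632. B = V − Δ·S = 17.6671.
Root portfolio cost Δ·28+B reproduces V0=2.2632.

(0,0): Delta=-0.5501 Bond=17.6671
(1,0): Delta=-1.0000 Bond=34.3806
(1,1): Delta=-0.4959 Bond=21.4889
V0=2.2632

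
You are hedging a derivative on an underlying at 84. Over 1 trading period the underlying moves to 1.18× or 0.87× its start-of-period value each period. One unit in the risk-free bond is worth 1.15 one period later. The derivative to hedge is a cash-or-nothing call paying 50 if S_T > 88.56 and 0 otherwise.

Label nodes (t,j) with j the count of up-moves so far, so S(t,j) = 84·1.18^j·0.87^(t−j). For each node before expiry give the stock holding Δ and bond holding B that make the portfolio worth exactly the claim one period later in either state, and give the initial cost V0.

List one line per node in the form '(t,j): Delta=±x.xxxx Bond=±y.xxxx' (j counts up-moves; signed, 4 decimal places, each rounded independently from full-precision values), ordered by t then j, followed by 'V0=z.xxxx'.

(0,0): Delta=1.9201 Bond=-122.0196
V0=39.2707

No-arbitrage ⇒ martingale measure with p* = (R−d)/(u−d) = 0.9032.
At expiry t=1: V(1,0)=0.0000, V(1,1)=50.0000
Node (0,0) S=84.0000: V=(p*·50.0000+(1−p*)·0.0000)/1.15=39.2707; Δ=(50.0000−0.0000)/(99.1200−73.0800)=1.9201; B=V−Δ·S=-122.0196
Each (Δ,B) replicates both successor values, so the strategy is self-financing and V0 is arbitrage-free.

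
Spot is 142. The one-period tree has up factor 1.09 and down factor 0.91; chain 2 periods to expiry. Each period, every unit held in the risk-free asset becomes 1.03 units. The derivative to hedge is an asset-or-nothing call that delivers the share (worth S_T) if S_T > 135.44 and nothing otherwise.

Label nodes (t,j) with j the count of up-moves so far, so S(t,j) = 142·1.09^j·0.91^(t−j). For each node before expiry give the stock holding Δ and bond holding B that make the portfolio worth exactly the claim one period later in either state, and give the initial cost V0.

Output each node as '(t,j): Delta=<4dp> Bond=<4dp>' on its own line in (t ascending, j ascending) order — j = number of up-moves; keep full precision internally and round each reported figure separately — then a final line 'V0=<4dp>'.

Risk-neutral probability p* = (R−d)/(u−d) = (1.03−0.91)/(1.09−0.91) = 0.6667.
Terminal values V(2,·): V(2,0)=0.0000, V(2,1)=140.8498, V(2,2)=168.7102
Node (1,0) S=129.2200: V=(p*·140.8498+(1−p*)·0.0000)/1.03=91.1649; Δ=(140.8498−0.0000)/(140.8498−117.5902)=6.0556; B=V−Δ·S=-691.3340
Node (1,1) S=154.7800: V=(p*·168.7102+(1−p*)·140.8498)/1.03=154.7800; Δ=(168.7102−140.8498)/(168.7102−140.8498)=1.0000; B=V−Δ·S=0.0000
Node (0,0) S=142.0000: V=(p*·154.7800+(1−p*)·91.1649)/1.03=129.6844; Δ=(154.7800−91.1649)/(154.7800−129.2200)=2.4889; B=V−Δ·S=-223.7327
Each (Δ,B) replicates both successor values, so the strategy is self-financing and V0 is arbitrage-free.

(0,0): Delta=2.4889 Bond=-223.7327
(1,0): Delta=6.0556 Bond=-691.3340
(1,1): Delta=1.0000 Bond=0.0000
V0=129.6844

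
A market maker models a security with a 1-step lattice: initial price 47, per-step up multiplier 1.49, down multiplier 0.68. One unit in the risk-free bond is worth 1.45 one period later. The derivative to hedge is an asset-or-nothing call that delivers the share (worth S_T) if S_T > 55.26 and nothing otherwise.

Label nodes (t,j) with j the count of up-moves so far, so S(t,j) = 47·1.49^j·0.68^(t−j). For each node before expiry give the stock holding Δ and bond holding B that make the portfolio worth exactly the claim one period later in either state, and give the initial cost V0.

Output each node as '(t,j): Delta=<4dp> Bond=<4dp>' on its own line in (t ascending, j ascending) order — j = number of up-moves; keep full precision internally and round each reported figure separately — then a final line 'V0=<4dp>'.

(0,0): Delta=1.8395 Bond=-40.5453
V0=45.9115

Under the risk-neutral measure, an up-move has probability p* = (R−d)/(u−d) = 0.9506 and values discount at R = 1.45.
At expiry t=1: V(1,0)=0.0000, V(1,1)=70.0300
Node (0,0) S=47.0000: V=(p*·70.0300+(1−p*)·0.0000)/1.45=45.9115; Δ=(70.0300−0.0000)/(70.0300−31.9600)=1.8395; B=V−Δ·S=-40.5453
Check: Δ(0,0)·S0 + B(0,0) = 45.9115 = V0.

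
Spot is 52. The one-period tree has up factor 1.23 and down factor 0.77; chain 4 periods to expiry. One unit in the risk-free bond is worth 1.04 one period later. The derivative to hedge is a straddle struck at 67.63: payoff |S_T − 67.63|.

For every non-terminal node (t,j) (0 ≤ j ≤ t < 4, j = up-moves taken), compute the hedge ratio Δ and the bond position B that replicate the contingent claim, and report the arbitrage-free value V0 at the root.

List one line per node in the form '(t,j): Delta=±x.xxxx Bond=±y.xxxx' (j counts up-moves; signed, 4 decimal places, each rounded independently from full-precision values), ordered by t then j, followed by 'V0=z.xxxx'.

(0,0): Delta=-0.1127 Bond=26.0258
(1,0): Delta=-0.7621 Bond=53.0693
(1,1): Delta=0.1734 Bond=8.7688
(2,0): Delta=-1.0000 Bond=62.5277
(2,1): Delta=-0.6572 Bond=50.0299
(2,2): Delta=0.5394 Bond=-19.6692
(3,0): Delta=-1.0000 Bond=65.0288
(3,1): Delta=-1.0000 Bond=65.0288
(3,2): Delta=-0.5063 Bond=42.8845
(3,3): Delta=1.0000 Bond=-65.0288
V0=20.1678

No-arbitrage ⇒ martingale measure with p* = (R−d)/(u−d) = 0.5870.
Payoff layer (t=4): V(4,0)=49.3504, V(4,1)=38.4301, V(4,2)=20.9861, V(4,3)=6.8791, V(4,4)=51.3911
Node (3,0) S=23.7397: V=(p*·38.4301+(1−p*)·49.3504)/1.04=41.2891; Δ=(38.4301−49.3504)/(29.1999−18.2796)=-1.0000; B=V−Δ·S=65.0288
Node (3,1) S=37.9219: V=(p*·20.9861+(1−p*)·38.4301)/1.04=27.1070; Δ=(20.9861−38.4301)/(46.6439−29.1999)=-1.0000; B=V−Δ·S=65.0288
Node (3,2) S=60.5765: V=(p*·6.8791+(1−p*)·20.9861)/1.04=12.2172; Δ=(6.8791−20.9861)/(74.5091−46.6439)=-0.5063; B=V−Δ·S=42.8845
Node (3,3) S=96.7651: V=(p*·51.3911+(1−p*)·6.8791)/1.04=31.7362; Δ=(51.3911−6.8791)/(119.0211−74.5091)=1.0000; B=V−Δ·S=-65.0288
Node (2,0) S=30.8308: V=(p*·27.1070+(1−p*)·41.2891)/1.04=31.6969; Δ=(27.1070−41.2891)/(37.9219−23.7397)=-1.0000; B=V−Δ·S=62.5277
Node (2,1) S=49.2492: V=(p*·12.2172+(1−p*)·27.1070)/1.04=17.6609; Δ=(12.2172−27.1070)/(60.5765−37.9219)=-0.6572; B=V−Δ·S=50.0299
Node (2,2) S=78.6708: V=(p*·31.7362+(1−p*)·12.2172)/1.04=22.7635; Δ=(31.7362−12.2172)/(96.7651−60.5765)=0.5394; B=V−Δ·S=-19.6692
Node (1,0) S=40.0400: V=(p*·17.6609+(1−p*)·31.6969)/1.04=22.5561; Δ=(17.6609−31.6969)/(49.2492−30.8308)=-0.7621; B=V−Δ·S=53.0693
Node (1,1) S=63.9600: V=(p*·22.7635+(1−p*)·17.6609)/1.04=19.8614; Δ=(22.7635−17.6609)/(78.6708−49.2492)=0.1734; B=V−Δ·S=8.7688
Node (0,0) S=52.0000: V=(p*·19.8614+(1−p*)·22.5561)/1.04=20.1678; Δ=(19.8614−22.5561)/(63.9600−40.0400)=-0.1127; B=V−Δ·S=26.0258
Root portfolio cost Δ·52+B reproduces V0=20.1678.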